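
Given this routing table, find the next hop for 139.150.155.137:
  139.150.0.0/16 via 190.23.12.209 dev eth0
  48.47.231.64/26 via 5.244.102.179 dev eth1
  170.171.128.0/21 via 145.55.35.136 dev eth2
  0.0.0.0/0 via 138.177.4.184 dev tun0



Longest prefix match for 139.150.155.137:
  /16 139.150.0.0: MATCH
  /26 48.47.231.64: no
  /21 170.171.128.0: no
  /0 0.0.0.0: MATCH
Selected: next-hop 190.23.12.209 via eth0 (matched /16)


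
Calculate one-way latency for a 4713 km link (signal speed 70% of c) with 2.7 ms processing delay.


Speed = 0.7 * 3e5 km/s = 210000 km/s
Propagation delay = 4713 / 210000 = 0.0224 s = 22.4429 ms
Processing delay = 2.7 ms
Total one-way latency = 25.1429 ms


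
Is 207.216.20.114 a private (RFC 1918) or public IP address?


RFC 1918 private ranges:
  10.0.0.0/8 (10.0.0.0 - 10.255.255.255)
  172.16.0.0/12 (172.16.0.0 - 172.31.255.255)
  192.168.0.0/16 (192.168.0.0 - 192.168.255.255)
Public (not in any RFC 1918 range)


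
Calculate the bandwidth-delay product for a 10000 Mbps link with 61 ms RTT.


BDP = bandwidth * RTT
= 10000 Mbps * 61 ms
= 10000 * 1e6 * 61 / 1000 bits
= 610000000 bits
= 76250000 bytes
= 74462.8906 KB
BDP = 610000000 bits (76250000 bytes)


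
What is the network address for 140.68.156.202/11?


IP:   10001100.01000100.10011100.11001010
Mask: 11111111.11100000.00000000.00000000
AND operation:
Net:  10001100.01000000.00000000.00000000
Network: 140.64.0.0/11


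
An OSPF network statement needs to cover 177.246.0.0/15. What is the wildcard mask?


Subnet mask: 255.254.0.0
Wildcard = 255.255.255.255 - subnet mask
255 - 255 = 0
255 - 254 = 1
255 - 0 = 255
255 - 0 = 255
Wildcard: 0.1.255.255


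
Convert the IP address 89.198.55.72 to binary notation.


89 = 01011001
198 = 11000110
55 = 00110111
72 = 01001000
Binary: 01011001.11000110.00110111.01001000


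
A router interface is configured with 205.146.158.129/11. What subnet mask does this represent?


/11 means 11 network bits, 21 host bits
Binary: 11111111111000000000000000000000
Mask: 255.224.0.0


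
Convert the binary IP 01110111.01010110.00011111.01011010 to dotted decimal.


01110111 = 119
01010110 = 86
00011111 = 31
01011010 = 90
IP: 119.86.31.90


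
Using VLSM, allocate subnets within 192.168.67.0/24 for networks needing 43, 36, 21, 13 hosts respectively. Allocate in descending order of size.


43 hosts -> /26 (62 usable): 192.168.67.0/26
36 hosts -> /26 (62 usable): 192.168.67.64/26
21 hosts -> /27 (30 usable): 192.168.67.128/27
13 hosts -> /28 (14 usable): 192.168.67.160/28
Allocation: 192.168.67.0/26 (43 hosts, 62 usable); 192.168.67.64/26 (36 hosts, 62 usable); 192.168.67.128/27 (21 hosts, 30 usable); 192.168.67.160/28 (13 hosts, 14 usable)


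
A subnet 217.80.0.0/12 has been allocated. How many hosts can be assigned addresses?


Host bits = 32 - 12 = 20
Total addresses = 2^20 = 1048576
Usable = total - 2 (network and broadcast)
Usable hosts: 1048574


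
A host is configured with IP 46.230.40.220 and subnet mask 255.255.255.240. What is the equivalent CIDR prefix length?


Binary: 11111111.11111111.11111111.11110000
Count leading 1s
Prefix: /28


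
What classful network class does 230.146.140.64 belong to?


First octet: 230
Binary: 11100110
1110xxxx -> Class D (224-239)
Class D (multicast), default mask N/A


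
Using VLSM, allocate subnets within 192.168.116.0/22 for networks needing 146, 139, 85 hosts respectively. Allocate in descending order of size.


146 hosts -> /24 (254 usable): 192.168.116.0/24
139 hosts -> /24 (254 usable): 192.168.117.0/24
85 hosts -> /25 (126 usable): 192.168.118.0/25
Allocation: 192.168.116.0/24 (146 hosts, 254 usable); 192.168.117.0/24 (139 hosts, 254 usable); 192.168.118.0/25 (85 hosts, 126 usable)


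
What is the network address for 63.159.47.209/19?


IP:   00111111.10011111.00101111.11010001
Mask: 11111111.11111111.11100000.00000000
AND operation:
Net:  00111111.10011111.00100000.00000000
Network: 63.159.32.0/19


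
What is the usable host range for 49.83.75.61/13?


Network: 49.80.0.0
Broadcast: 49.87.255.255
First usable = network + 1
Last usable = broadcast - 1
Range: 49.80.0.1 to 49.87.255.254


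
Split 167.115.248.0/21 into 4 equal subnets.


New prefix = 21 + 2 = 23
Each subnet has 512 addresses
  167.115.248.0/23
  167.115.250.0/23
  167.115.252.0/23
  167.115.254.0/23
Subnets: 167.115.248.0/23, 167.115.250.0/23, 167.115.252.0/23, 167.115.254.0/23


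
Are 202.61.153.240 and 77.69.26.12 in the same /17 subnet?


Mask: 255.255.128.0
202.61.153.240 AND mask = 202.61.128.0
77.69.26.12 AND mask = 77.69.0.0
No, different subnets (202.61.128.0 vs 77.69.0.0)


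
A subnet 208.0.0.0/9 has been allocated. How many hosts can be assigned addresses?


Host bits = 32 - 9 = 23
Total addresses = 2^23 = 8388608
Usable = total - 2 (network and broadcast)
Usable hosts: 8388606


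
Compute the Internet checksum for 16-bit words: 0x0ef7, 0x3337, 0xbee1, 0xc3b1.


Sum all words (with carry folding):
+ 0x0ef7 = 0x0ef7
+ 0x3337 = 0x422e
+ 0xbee1 = 0x0110
+ 0xc3b1 = 0xc4c1
One's complement: ~0xc4c1
Checksum = 0x3b3e


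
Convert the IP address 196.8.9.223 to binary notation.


196 = 11000100
8 = 00001000
9 = 00001001
223 = 11011111
Binary: 11000100.00001000.00001001.11011111


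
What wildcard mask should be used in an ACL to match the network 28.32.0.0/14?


Subnet mask: 255.252.0.0
Wildcard = 255.255.255.255 - subnet mask
255 - 255 = 0
255 - 252 = 3
255 - 0 = 255
255 - 0 = 255
Wildcard: 0.3.255.255


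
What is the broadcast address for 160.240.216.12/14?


Network: 160.240.0.0/14
Host bits = 18
Set all host bits to 1:
Broadcast: 160.243.255.255


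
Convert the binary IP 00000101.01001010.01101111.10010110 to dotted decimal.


00000101 = 5
01001010 = 74
01101111 = 111
10010110 = 150
IP: 5.74.111.150


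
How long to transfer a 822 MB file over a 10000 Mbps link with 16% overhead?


Effective throughput = 10000 * (1 - 16/100) = 8400 Mbps
File size in Mb = 822 * 8 = 6576 Mb
Time = 6576 / 8400
Time = 0.7829 seconds


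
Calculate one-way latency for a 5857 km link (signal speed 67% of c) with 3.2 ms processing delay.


Speed = 0.67 * 3e5 km/s = 201000 km/s
Propagation delay = 5857 / 201000 = 0.0291 s = 29.1393 ms
Processing delay = 3.2 ms
Total one-way latency = 32.3393 ms


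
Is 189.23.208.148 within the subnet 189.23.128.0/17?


Subnet network: 189.23.128.0
Test IP AND mask: 189.23.128.0
Yes, 189.23.208.148 is in 189.23.128.0/17


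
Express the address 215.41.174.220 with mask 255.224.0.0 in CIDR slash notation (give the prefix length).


Binary: 11111111.11100000.00000000.00000000
Count leading 1s
Prefix: /11


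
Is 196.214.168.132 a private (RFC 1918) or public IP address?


RFC 1918 private ranges:
  10.0.0.0/8 (10.0.0.0 - 10.255.255.255)
  172.16.0.0/12 (172.16.0.0 - 172.31.255.255)
  192.168.0.0/16 (192.168.0.0 - 192.168.255.255)
Public (not in any RFC 1918 range)


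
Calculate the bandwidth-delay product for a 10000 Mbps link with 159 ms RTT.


BDP = bandwidth * RTT
= 10000 Mbps * 159 ms
= 10000 * 1e6 * 159 / 1000 bits
= 1590000000 bits
= 198750000 bytes
= 194091.7969 KB
BDP = 1590000000 bits (198750000 bytes)


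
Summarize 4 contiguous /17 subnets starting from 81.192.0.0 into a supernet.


Original prefix: /17
Number of subnets: 4 = 2^2
New prefix = 17 - 2 = 15
Supernet: 81.192.0.0/15


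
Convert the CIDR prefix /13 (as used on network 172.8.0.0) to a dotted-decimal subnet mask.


/13 means 13 network bits, 19 host bits
Binary: 11111111111110000000000000000000
Mask: 255.248.0.0


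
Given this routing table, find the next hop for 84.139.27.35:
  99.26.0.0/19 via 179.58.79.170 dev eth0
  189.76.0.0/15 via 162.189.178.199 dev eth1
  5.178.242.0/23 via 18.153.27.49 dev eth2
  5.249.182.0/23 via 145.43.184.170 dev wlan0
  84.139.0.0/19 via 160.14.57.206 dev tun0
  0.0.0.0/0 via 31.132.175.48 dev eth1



Longest prefix match for 84.139.27.35:
  /19 99.26.0.0: no
  /15 189.76.0.0: no
  /23 5.178.242.0: no
  /23 5.249.182.0: no
  /19 84.139.0.0: MATCH
  /0 0.0.0.0: MATCH
Selected: next-hop 160.14.57.206 via tun0 (matched /19)


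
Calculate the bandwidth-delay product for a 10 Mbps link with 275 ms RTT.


BDP = bandwidth * RTT
= 10 Mbps * 275 ms
= 10 * 1e6 * 275 / 1000 bits
= 2750000 bits
= 343750 bytes
= 335.6934 KB
BDP = 2750000 bits (343750 bytes)


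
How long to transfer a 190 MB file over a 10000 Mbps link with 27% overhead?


Effective throughput = 10000 * (1 - 27/100) = 7300 Mbps
File size in Mb = 190 * 8 = 1520 Mb
Time = 1520 / 7300
Time = 0.2082 seconds


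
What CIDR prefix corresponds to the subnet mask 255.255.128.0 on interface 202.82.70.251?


Binary: 11111111.11111111.10000000.00000000
Count leading 1s
Prefix: /17


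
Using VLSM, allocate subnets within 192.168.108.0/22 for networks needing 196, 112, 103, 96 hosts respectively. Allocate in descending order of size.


196 hosts -> /24 (254 usable): 192.168.108.0/24
112 hosts -> /25 (126 usable): 192.168.109.0/25
103 hosts -> /25 (126 usable): 192.168.109.128/25
96 hosts -> /25 (126 usable): 192.168.110.0/25
Allocation: 192.168.108.0/24 (196 hosts, 254 usable); 192.168.109.0/25 (112 hosts, 126 usable); 192.168.109.128/25 (103 hosts, 126 usable); 192.168.110.0/25 (96 hosts, 126 usable)


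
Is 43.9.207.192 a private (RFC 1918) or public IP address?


RFC 1918 private ranges:
  10.0.0.0/8 (10.0.0.0 - 10.255.255.255)
  172.16.0.0/12 (172.16.0.0 - 172.31.255.255)
  192.168.0.0/16 (192.168.0.0 - 192.168.255.255)
Public (not in any RFC 1918 range)


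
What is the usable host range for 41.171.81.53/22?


Network: 41.171.80.0
Broadcast: 41.171.83.255
First usable = network + 1
Last usable = broadcast - 1
Range: 41.171.80.1 to 41.171.83.254


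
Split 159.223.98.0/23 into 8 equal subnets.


New prefix = 23 + 3 = 26
Each subnet has 64 addresses
  159.223.98.0/26
  159.223.98.64/26
  159.223.98.128/26
  159.223.98.192/26
  159.223.99.0/26
  159.223.99.64/26
  159.223.99.128/26
  159.223.99.192/26
Subnets: 159.223.98.0/26, 159.223.98.64/26, 159.223.98.128/26, 159.223.98.192/26, 159.223.99.0/26, 159.223.99.64/26, 159.223.99.128/26, 159.223.99.192/26


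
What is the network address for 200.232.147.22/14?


IP:   11001000.11101000.10010011.00010110
Mask: 11111111.11111100.00000000.00000000
AND operation:
Net:  11001000.11101000.00000000.00000000
Network: 200.232.0.0/14


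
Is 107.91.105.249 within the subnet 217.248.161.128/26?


Subnet network: 217.248.161.128
Test IP AND mask: 107.91.105.192
No, 107.91.105.249 is not in 217.248.161.128/26


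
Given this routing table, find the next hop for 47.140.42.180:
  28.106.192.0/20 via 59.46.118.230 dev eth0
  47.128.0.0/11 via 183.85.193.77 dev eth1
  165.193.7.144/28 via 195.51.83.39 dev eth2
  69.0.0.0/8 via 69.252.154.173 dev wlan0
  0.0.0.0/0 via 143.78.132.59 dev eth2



Longest prefix match for 47.140.42.180:
  /20 28.106.192.0: no
  /11 47.128.0.0: MATCH
  /28 165.193.7.144: no
  /8 69.0.0.0: no
  /0 0.0.0.0: MATCH
Selected: next-hop 183.85.193.77 via eth1 (matched /11)


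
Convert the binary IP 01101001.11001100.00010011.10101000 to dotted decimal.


01101001 = 105
11001100 = 204
00010011 = 19
10101000 = 168
IP: 105.204.19.168


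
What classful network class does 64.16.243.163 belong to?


First octet: 64
Binary: 01000000
0xxxxxxx -> Class A (1-126)
Class A, default mask 255.0.0.0 (/8)


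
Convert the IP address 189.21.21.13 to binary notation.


189 = 10111101
21 = 00010101
21 = 00010101
13 = 00001101
Binary: 10111101.00010101.00010101.00001101


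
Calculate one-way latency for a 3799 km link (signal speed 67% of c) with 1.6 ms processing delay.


Speed = 0.67 * 3e5 km/s = 201000 km/s
Propagation delay = 3799 / 201000 = 0.0189 s = 18.9005 ms
Processing delay = 1.6 ms
Total one-way latency = 20.5005 ms


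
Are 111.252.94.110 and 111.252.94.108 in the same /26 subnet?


Mask: 255.255.255.192
111.252.94.110 AND mask = 111.252.94.64
111.252.94.108 AND mask = 111.252.94.64
Yes, same subnet (111.252.94.64)


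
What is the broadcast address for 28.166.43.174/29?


Network: 28.166.43.168/29
Host bits = 3
Set all host bits to 1:
Broadcast: 28.166.43.175


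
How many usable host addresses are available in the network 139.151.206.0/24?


Host bits = 32 - 24 = 8
Total addresses = 2^8 = 256
Usable = total - 2 (network and broadcast)
Usable hosts: 254


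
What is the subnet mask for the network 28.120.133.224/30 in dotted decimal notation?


/30 means 30 network bits, 2 host bits
Binary: 11111111111111111111111111111100
Mask: 255.255.255.252


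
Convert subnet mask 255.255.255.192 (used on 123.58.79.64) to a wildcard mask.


Subnet mask: 255.255.255.192
Wildcard = 255.255.255.255 - subnet mask
255 - 255 = 0
255 - 255 = 0
255 - 255 = 0
255 - 192 = 63
Wildcard: 0.0.0.63


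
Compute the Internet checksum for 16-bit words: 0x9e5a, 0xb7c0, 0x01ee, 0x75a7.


Sum all words (with carry folding):
+ 0x9e5a = 0x9e5a
+ 0xb7c0 = 0x561b
+ 0x01ee = 0x5809
+ 0x75a7 = 0xcdb0
One's complement: ~0xcdb0
Checksum = 0x324f


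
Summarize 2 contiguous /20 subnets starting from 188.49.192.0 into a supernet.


Original prefix: /20
Number of subnets: 2 = 2^1
New prefix = 20 - 1 = 19
Supernet: 188.49.192.0/19


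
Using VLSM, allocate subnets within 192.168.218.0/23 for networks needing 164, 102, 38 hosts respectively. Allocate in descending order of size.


164 hosts -> /24 (254 usable): 192.168.218.0/24
102 hosts -> /25 (126 usable): 192.168.219.0/25
38 hosts -> /26 (62 usable): 192.168.219.128/26
Allocation: 192.168.218.0/24 (164 hosts, 254 usable); 192.168.219.0/25 (102 hosts, 126 usable); 192.168.219.128/26 (38 hosts, 62 usable)


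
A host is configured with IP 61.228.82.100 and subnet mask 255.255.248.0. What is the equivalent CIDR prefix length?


Binary: 11111111.11111111.11111000.00000000
Count leading 1s
Prefix: /21


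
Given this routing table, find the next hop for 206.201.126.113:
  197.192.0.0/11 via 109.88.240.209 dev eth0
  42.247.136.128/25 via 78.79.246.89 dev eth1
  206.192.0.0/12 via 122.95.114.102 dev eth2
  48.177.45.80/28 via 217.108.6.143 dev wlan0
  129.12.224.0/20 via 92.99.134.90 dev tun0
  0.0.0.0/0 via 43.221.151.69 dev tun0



Longest prefix match for 206.201.126.113:
  /11 197.192.0.0: no
  /25 42.247.136.128: no
  /12 206.192.0.0: MATCH
  /28 48.177.45.80: no
  /20 129.12.224.0: no
  /0 0.0.0.0: MATCH
Selected: next-hop 122.95.114.102 via eth2 (matched /12)


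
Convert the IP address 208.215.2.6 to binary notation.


208 = 11010000
215 = 11010111
2 = 00000010
6 = 00000110
Binary: 11010000.11010111.00000010.00000110


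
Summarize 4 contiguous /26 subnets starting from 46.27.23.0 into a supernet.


Original prefix: /26
Number of subnets: 4 = 2^2
New prefix = 26 - 2 = 24
Supernet: 46.27.23.0/24


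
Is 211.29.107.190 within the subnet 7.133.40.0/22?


Subnet network: 7.133.40.0
Test IP AND mask: 211.29.104.0
No, 211.29.107.190 is not in 7.133.40.0/22


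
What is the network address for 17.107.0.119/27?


IP:   00010001.01101011.00000000.01110111
Mask: 11111111.11111111.11111111.11100000
AND operation:
Net:  00010001.01101011.00000000.01100000
Network: 17.107.0.96/27


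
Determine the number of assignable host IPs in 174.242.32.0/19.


Host bits = 32 - 19 = 13
Total addresses = 2^13 = 8192
Usable = total - 2 (network and broadcast)
Usable hosts: 8190


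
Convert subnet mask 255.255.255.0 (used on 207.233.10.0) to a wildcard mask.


Subnet mask: 255.255.255.0
Wildcard = 255.255.255.255 - subnet mask
255 - 255 = 0
255 - 255 = 0
255 - 255 = 0
255 - 0 = 255
Wildcard: 0.0.0.255


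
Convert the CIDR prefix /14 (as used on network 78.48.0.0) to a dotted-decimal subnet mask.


/14 means 14 network bits, 18 host bits
Binary: 11111111111111000000000000000000
Mask: 255.252.0.0


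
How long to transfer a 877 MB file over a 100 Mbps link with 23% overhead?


Effective throughput = 100 * (1 - 23/100) = 77 Mbps
File size in Mb = 877 * 8 = 7016 Mb
Time = 7016 / 77
Time = 91.1169 seconds


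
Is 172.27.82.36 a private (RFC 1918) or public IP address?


RFC 1918 private ranges:
  10.0.0.0/8 (10.0.0.0 - 10.255.255.255)
  172.16.0.0/12 (172.16.0.0 - 172.31.255.255)
  192.168.0.0/16 (192.168.0.0 - 192.168.255.255)
Private (in 172.16.0.0/12)


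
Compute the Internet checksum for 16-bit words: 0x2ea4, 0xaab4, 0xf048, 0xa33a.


Sum all words (with carry folding):
+ 0x2ea4 = 0x2ea4
+ 0xaab4 = 0xd958
+ 0xf048 = 0xc9a1
+ 0xa33a = 0x6cdc
One's complement: ~0x6cdc
Checksum = 0x9323


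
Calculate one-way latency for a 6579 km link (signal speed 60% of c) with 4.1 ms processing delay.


Speed = 0.6 * 3e5 km/s = 180000 km/s
Propagation delay = 6579 / 180000 = 0.0365 s = 36.55 ms
Processing delay = 4.1 ms
Total one-way latency = 40.65 ms


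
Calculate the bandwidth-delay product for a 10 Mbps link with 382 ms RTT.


BDP = bandwidth * RTT
= 10 Mbps * 382 ms
= 10 * 1e6 * 382 / 1000 bits
= 3820000 bits
= 477500 bytes
= 466.3086 KB
BDP = 3820000 bits (477500 bytes)


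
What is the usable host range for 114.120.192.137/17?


Network: 114.120.128.0
Broadcast: 114.120.255.255
First usable = network + 1
Last usable = broadcast - 1
Range: 114.120.128.1 to 114.120.255.254


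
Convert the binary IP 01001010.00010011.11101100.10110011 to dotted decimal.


01001010 = 74
00010011 = 19
11101100 = 236
10110011 = 179
IP: 74.19.236.179


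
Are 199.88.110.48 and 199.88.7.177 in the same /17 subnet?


Mask: 255.255.128.0
199.88.110.48 AND mask = 199.88.0.0
199.88.7.177 AND mask = 199.88.0.0
Yes, same subnet (199.88.0.0)


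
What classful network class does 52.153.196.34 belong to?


First octet: 52
Binary: 00110100
0xxxxxxx -> Class A (1-126)
Class A, default mask 255.0.0.0 (/8)


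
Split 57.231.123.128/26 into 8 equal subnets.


New prefix = 26 + 3 = 29
Each subnet has 8 addresses
  57.231.123.128/29
  57.231.123.136/29
  57.231.123.144/29
  57.231.123.152/29
  57.231.123.160/29
  57.231.123.168/29
  57.231.123.176/29
  57.231.123.184/29
Subnets: 57.231.123.128/29, 57.231.123.136/29, 57.231.123.144/29, 57.231.123.152/29, 57.231.123.160/29, 57.231.123.168/29, 57.231.123.176/29, 57.231.123.184/29


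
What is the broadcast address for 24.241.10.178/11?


Network: 24.224.0.0/11
Host bits = 21
Set all host bits to 1:
Broadcast: 24.255.255.255


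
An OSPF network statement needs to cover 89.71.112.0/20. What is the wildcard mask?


Subnet mask: 255.255.240.0
Wildcard = 255.255.255.255 - subnet mask
255 - 255 = 0
255 - 255 = 0
255 - 240 = 15
255 - 0 = 255
Wildcard: 0.0.15.255


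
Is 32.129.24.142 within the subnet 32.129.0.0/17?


Subnet network: 32.129.0.0
Test IP AND mask: 32.129.0.0
Yes, 32.129.24.142 is in 32.129.0.0/17


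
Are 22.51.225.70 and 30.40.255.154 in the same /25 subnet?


Mask: 255.255.255.128
22.51.225.70 AND mask = 22.51.225.0
30.40.255.154 AND mask = 30.40.255.128
No, different subnets (22.51.225.0 vs 30.40.255.128)


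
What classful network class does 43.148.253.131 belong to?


First octet: 43
Binary: 00101011
0xxxxxxx -> Class A (1-126)
Class A, default mask 255.0.0.0 (/8)


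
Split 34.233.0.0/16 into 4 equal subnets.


New prefix = 16 + 2 = 18
Each subnet has 16384 addresses
  34.233.0.0/18
  34.233.64.0/18
  34.233.128.0/18
  34.233.192.0/18
Subnets: 34.233.0.0/18, 34.233.64.0/18, 34.233.128.0/18, 34.233.192.0/18


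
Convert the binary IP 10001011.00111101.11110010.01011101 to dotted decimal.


10001011 = 139
00111101 = 61
11110010 = 242
01011101 = 93
IP: 139.61.242.93


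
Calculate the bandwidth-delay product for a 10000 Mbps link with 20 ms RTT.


BDP = bandwidth * RTT
= 10000 Mbps * 20 ms
= 10000 * 1e6 * 20 / 1000 bits
= 200000000 bits
= 25000000 bytes
= 24414.0625 KB
BDP = 200000000 bits (25000000 bytes)


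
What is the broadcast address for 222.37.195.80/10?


Network: 222.0.0.0/10
Host bits = 22
Set all host bits to 1:
Broadcast: 222.63.255.255


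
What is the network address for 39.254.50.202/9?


IP:   00100111.11111110.00110010.11001010
Mask: 11111111.10000000.00000000.00000000
AND operation:
Net:  00100111.10000000.00000000.00000000
Network: 39.128.0.0/9


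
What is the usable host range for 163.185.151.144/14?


Network: 163.184.0.0
Broadcast: 163.187.255.255
First usable = network + 1
Last usable = broadcast - 1
Range: 163.184.0.1 to 163.187.255.254


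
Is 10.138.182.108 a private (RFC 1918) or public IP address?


RFC 1918 private ranges:
  10.0.0.0/8 (10.0.0.0 - 10.255.255.255)
  172.16.0.0/12 (172.16.0.0 - 172.31.255.255)
  192.168.0.0/16 (192.168.0.0 - 192.168.255.255)
Private (in 10.0.0.0/8)


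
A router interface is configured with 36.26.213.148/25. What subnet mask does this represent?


/25 means 25 network bits, 7 host bits
Binary: 11111111111111111111111110000000
Mask: 255.255.255.128


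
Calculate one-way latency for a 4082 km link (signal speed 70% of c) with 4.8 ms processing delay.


Speed = 0.7 * 3e5 km/s = 210000 km/s
Propagation delay = 4082 / 210000 = 0.0194 s = 19.4381 ms
Processing delay = 4.8 ms
Total one-way latency = 24.2381 ms


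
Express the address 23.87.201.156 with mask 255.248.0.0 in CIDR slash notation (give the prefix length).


Binary: 11111111.11111000.00000000.00000000
Count leading 1s
Prefix: /13


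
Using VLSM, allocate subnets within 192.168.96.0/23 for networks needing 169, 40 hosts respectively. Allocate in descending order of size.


169 hosts -> /24 (254 usable): 192.168.96.0/24
40 hosts -> /26 (62 usable): 192.168.97.0/26
Allocation: 192.168.96.0/24 (169 hosts, 254 usable); 192.168.97.0/26 (40 hosts, 62 usable)


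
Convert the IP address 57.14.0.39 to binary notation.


57 = 00111001
14 = 00001110
0 = 00000000
39 = 00100111
Binary: 00111001.00001110.00000000.00100111


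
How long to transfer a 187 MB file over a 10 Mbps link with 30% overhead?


Effective throughput = 10 * (1 - 30/100) = 7 Mbps
File size in Mb = 187 * 8 = 1496 Mb
Time = 1496 / 7
Time = 213.7143 seconds


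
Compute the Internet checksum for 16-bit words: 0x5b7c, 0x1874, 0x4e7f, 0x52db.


Sum all words (with carry folding):
+ 0x5b7c = 0x5b7c
+ 0x1874 = 0x73f0
+ 0x4e7f = 0xc26f
+ 0x52db = 0x154b
One's complement: ~0x154b
Checksum = 0xeab4


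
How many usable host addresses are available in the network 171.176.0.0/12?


Host bits = 32 - 12 = 20
Total addresses = 2^20 = 1048576
Usable = total - 2 (network and broadcast)
Usable hosts: 1048574


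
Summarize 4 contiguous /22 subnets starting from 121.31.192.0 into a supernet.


Original prefix: /22
Number of subnets: 4 = 2^2
New prefix = 22 - 2 = 20
Supernet: 121.31.192.0/20


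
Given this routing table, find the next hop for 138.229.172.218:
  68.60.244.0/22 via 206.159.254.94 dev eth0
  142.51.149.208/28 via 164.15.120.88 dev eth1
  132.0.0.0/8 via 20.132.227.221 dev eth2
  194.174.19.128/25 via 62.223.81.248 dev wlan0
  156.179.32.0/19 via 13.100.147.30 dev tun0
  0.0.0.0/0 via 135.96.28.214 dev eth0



Longest prefix match for 138.229.172.218:
  /22 68.60.244.0: no
  /28 142.51.149.208: no
  /8 132.0.0.0: no
  /25 194.174.19.128: no
  /19 156.179.32.0: no
  /0 0.0.0.0: MATCH
Selected: next-hop 135.96.28.214 via eth0 (matched /0)


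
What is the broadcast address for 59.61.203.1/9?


Network: 59.0.0.0/9
Host bits = 23
Set all host bits to 1:
Broadcast: 59.127.255.255


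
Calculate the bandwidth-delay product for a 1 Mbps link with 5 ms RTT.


BDP = bandwidth * RTT
= 1 Mbps * 5 ms
= 1 * 1e6 * 5 / 1000 bits
= 5000 bits
= 625 bytes
BDP = 5000 bits (625 bytes)


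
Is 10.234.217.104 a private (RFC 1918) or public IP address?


RFC 1918 private ranges:
  10.0.0.0/8 (10.0.0.0 - 10.255.255.255)
  172.16.0.0/12 (172.16.0.0 - 172.31.255.255)
  192.168.0.0/16 (192.168.0.0 - 192.168.255.255)
Private (in 10.0.0.0/8)


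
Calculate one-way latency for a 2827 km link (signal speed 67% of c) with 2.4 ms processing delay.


Speed = 0.67 * 3e5 km/s = 201000 km/s
Propagation delay = 2827 / 201000 = 0.0141 s = 14.0647 ms
Processing delay = 2.4 ms
Total one-way latency = 16.4647 ms


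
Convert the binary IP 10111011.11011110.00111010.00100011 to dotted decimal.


10111011 = 187
11011110 = 222
00111010 = 58
00100011 = 35
IP: 187.222.58.35


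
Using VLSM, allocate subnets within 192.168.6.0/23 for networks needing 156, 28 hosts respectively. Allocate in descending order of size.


156 hosts -> /24 (254 usable): 192.168.6.0/24
28 hosts -> /27 (30 usable): 192.168.7.0/27
Allocation: 192.168.6.0/24 (156 hosts, 254 usable); 192.168.7.0/27 (28 hosts, 30 usable)


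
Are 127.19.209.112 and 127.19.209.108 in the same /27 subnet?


Mask: 255.255.255.224
127.19.209.112 AND mask = 127.19.209.96
127.19.209.108 AND mask = 127.19.209.96
Yes, same subnet (127.19.209.96)


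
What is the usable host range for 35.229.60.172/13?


Network: 35.224.0.0
Broadcast: 35.231.255.255
First usable = network + 1
Last usable = broadcast - 1
Range: 35.224.0.1 to 35.231.255.254


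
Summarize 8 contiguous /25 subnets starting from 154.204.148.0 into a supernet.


Original prefix: /25
Number of subnets: 8 = 2^3
New prefix = 25 - 3 = 22
Supernet: 154.204.148.0/22


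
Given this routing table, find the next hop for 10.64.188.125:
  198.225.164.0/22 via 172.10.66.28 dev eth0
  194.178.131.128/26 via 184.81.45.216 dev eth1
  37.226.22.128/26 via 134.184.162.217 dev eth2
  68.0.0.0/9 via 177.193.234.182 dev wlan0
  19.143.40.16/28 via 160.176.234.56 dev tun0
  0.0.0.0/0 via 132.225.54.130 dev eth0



Longest prefix match for 10.64.188.125:
  /22 198.225.164.0: no
  /26 194.178.131.128: no
  /26 37.226.22.128: no
  /9 68.0.0.0: no
  /28 19.143.40.16: no
  /0 0.0.0.0: MATCH
Selected: next-hop 132.225.54.130 via eth0 (matched /0)


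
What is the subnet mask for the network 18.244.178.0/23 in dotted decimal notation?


/23 means 23 network bits, 9 host bits
Binary: 11111111111111111111111000000000
Mask: 255.255.254.0


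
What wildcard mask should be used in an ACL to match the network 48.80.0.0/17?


Subnet mask: 255.255.128.0
Wildcard = 255.255.255.255 - subnet mask
255 - 255 = 0
255 - 255 = 0
255 - 128 = 127
255 - 0 = 255
Wildcard: 0.0.127.255


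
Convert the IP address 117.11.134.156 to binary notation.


117 = 01110101
11 = 00001011
134 = 10000110
156 = 10011100
Binary: 01110101.00001011.10000110.10011100


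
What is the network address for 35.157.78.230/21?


IP:   00100011.10011101.01001110.11100110
Mask: 11111111.11111111.11111000.00000000
AND operation:
Net:  00100011.10011101.01001000.00000000
Network: 35.157.72.0/21


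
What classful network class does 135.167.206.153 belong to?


First octet: 135
Binary: 10000111
10xxxxxx -> Class B (128-191)
Class B, default mask 255.255.0.0 (/16)


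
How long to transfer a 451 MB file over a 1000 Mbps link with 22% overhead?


Effective throughput = 1000 * (1 - 22/100) = 780 Mbps
File size in Mb = 451 * 8 = 3608 Mb
Time = 3608 / 780
Time = 4.6256 seconds


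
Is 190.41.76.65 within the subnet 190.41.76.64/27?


Subnet network: 190.41.76.64
Test IP AND mask: 190.41.76.64
Yes, 190.41.76.65 is in 190.41.76.64/27


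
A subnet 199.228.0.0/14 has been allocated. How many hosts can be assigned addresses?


Host bits = 32 - 14 = 18
Total addresses = 2^18 = 262144
Usable = total - 2 (network and broadcast)
Usable hosts: 262142


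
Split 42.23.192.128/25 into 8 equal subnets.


New prefix = 25 + 3 = 28
Each subnet has 16 addresses
  42.23.192.128/28
  42.23.192.144/28
  42.23.192.160/28
  42.23.192.176/28
  42.23.192.192/28
  42.23.192.208/28
  42.23.192.224/28
  42.23.192.240/28
Subnets: 42.23.192.128/28, 42.23.192.144/28, 42.23.192.160/28, 42.23.192.176/28, 42.23.192.192/28, 42.23.192.208/28, 42.23.192.224/28, 42.23.192.240/28


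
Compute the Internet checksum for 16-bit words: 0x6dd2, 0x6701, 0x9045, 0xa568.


Sum all words (with carry folding):
+ 0x6dd2 = 0x6dd2
+ 0x6701 = 0xd4d3
+ 0x9045 = 0x6519
+ 0xa568 = 0x0a82
One's complement: ~0x0a82
Checksum = 0xf57d


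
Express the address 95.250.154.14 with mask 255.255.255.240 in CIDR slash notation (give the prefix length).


Binary: 11111111.11111111.11111111.11110000
Count leading 1s
Prefix: /28


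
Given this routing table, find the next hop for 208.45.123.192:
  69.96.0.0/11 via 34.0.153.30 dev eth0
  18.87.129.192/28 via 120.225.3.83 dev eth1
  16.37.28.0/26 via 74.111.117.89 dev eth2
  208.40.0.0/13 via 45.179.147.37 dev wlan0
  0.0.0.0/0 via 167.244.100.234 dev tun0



Longest prefix match for 208.45.123.192:
  /11 69.96.0.0: no
  /28 18.87.129.192: no
  /26 16.37.28.0: no
  /13 208.40.0.0: MATCH
  /0 0.0.0.0: MATCH
Selected: next-hop 45.179.147.37 via wlan0 (matched /13)


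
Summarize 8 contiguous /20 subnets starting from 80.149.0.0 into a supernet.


Original prefix: /20
Number of subnets: 8 = 2^3
New prefix = 20 - 3 = 17
Supernet: 80.149.0.0/17


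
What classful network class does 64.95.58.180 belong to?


First octet: 64
Binary: 01000000
0xxxxxxx -> Class A (1-126)
Class A, default mask 255.0.0.0 (/8)


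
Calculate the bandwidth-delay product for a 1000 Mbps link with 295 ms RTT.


BDP = bandwidth * RTT
= 1000 Mbps * 295 ms
= 1000 * 1e6 * 295 / 1000 bits
= 295000000 bits
= 36875000 bytes
= 36010.7422 KB
BDP = 295000000 bits (36875000 bytes)


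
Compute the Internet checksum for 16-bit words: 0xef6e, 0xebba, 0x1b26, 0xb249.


Sum all words (with carry folding):
+ 0xef6e = 0xef6e
+ 0xebba = 0xdb29
+ 0x1b26 = 0xf64f
+ 0xb249 = 0xa899
One's complement: ~0xa899
Checksum = 0x5766


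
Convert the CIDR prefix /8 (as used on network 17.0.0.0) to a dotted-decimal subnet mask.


/8 means 8 network bits, 24 host bits
Binary: 11111111000000000000000000000000
Mask: 255.0.0.0


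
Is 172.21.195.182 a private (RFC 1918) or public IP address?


RFC 1918 private ranges:
  10.0.0.0/8 (10.0.0.0 - 10.255.255.255)
  172.16.0.0/12 (172.16.0.0 - 172.31.255.255)
  192.168.0.0/16 (192.168.0.0 - 192.168.255.255)
Private (in 172.16.0.0/12)


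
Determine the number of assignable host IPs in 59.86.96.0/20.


Host bits = 32 - 20 = 12
Total addresses = 2^12 = 4096
Usable = total - 2 (network and broadcast)
Usable hosts: 4094


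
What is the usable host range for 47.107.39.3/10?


Network: 47.64.0.0
Broadcast: 47.127.255.255
First usable = network + 1
Last usable = broadcast - 1
Range: 47.64.0.1 to 47.127.255.254


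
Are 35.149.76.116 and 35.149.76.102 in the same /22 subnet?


Mask: 255.255.252.0
35.149.76.116 AND mask = 35.149.76.0
35.149.76.102 AND mask = 35.149.76.0
Yes, same subnet (35.149.76.0)


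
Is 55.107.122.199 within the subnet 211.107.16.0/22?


Subnet network: 211.107.16.0
Test IP AND mask: 55.107.120.0
No, 55.107.122.199 is not in 211.107.16.0/22


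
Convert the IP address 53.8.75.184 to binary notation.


53 = 00110101
8 = 00001000
75 = 01001011
184 = 10111000
Binary: 00110101.00001000.01001011.10111000


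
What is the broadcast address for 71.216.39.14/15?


Network: 71.216.0.0/15
Host bits = 17
Set all host bits to 1:
Broadcast: 71.217.255.255


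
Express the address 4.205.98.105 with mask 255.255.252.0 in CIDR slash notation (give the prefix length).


Binary: 11111111.11111111.11111100.00000000
Count leading 1s
Prefix: /22


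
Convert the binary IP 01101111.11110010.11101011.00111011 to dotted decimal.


01101111 = 111
11110010 = 242
11101011 = 235
00111011 = 59
IP: 111.242.235.59


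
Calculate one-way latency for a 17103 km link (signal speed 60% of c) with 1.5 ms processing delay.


Speed = 0.6 * 3e5 km/s = 180000 km/s
Propagation delay = 17103 / 180000 = 0.095 s = 95.0167 ms
Processing delay = 1.5 ms
Total one-way latency = 96.5167 ms


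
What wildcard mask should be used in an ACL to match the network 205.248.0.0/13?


Subnet mask: 255.248.0.0
Wildcard = 255.255.255.255 - subnet mask
255 - 255 = 0
255 - 248 = 7
255 - 0 = 255
255 - 0 = 255
Wildcard: 0.7.255.255


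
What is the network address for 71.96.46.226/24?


IP:   01000111.01100000.00101110.11100010
Mask: 11111111.11111111.11111111.00000000
AND operation:
Net:  01000111.01100000.00101110.00000000
Network: 71.96.46.0/24


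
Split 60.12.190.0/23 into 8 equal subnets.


New prefix = 23 + 3 = 26
Each subnet has 64 addresses
  60.12.190.0/26
  60.12.190.64/26
  60.12.190.128/26
  60.12.190.192/26
  60.12.191.0/26
  60.12.191.64/26
  60.12.191.128/26
  60.12.191.192/26
Subnets: 60.12.190.0/26, 60.12.190.64/26, 60.12.190.128/26, 60.12.190.192/26, 60.12.191.0/26, 60.12.191.64/26, 60.12.191.128/26, 60.12.191.192/26


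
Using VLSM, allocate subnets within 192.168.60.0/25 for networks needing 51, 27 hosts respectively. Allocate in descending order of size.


51 hosts -> /26 (62 usable): 192.168.60.0/26
27 hosts -> /27 (30 usable): 192.168.60.64/27
Allocation: 192.168.60.0/26 (51 hosts, 62 usable); 192.168.60.64/27 (27 hosts, 30 usable)


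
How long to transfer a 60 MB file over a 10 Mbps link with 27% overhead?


Effective throughput = 10 * (1 - 27/100) = 7.3 Mbps
File size in Mb = 60 * 8 = 480 Mb
Time = 480 / 7.3
Time = 65.7534 seconds


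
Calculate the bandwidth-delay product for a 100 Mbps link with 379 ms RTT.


BDP = bandwidth * RTT
= 100 Mbps * 379 ms
= 100 * 1e6 * 379 / 1000 bits
= 37900000 bits
= 4737500 bytes
= 4626.4648 KB
BDP = 37900000 bits (4737500 bytes)


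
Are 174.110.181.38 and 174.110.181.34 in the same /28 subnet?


Mask: 255.255.255.240
174.110.181.38 AND mask = 174.110.181.32
174.110.181.34 AND mask = 174.110.181.32
Yes, same subnet (174.110.181.32)


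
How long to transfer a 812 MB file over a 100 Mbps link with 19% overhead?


Effective throughput = 100 * (1 - 19/100) = 81 Mbps
File size in Mb = 812 * 8 = 6496 Mb
Time = 6496 / 81
Time = 80.1975 seconds


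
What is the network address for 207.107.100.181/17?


IP:   11001111.01101011.01100100.10110101
Mask: 11111111.11111111.10000000.00000000
AND operation:
Net:  11001111.01101011.00000000.00000000
Network: 207.107.0.0/17


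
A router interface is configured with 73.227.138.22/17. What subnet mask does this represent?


/17 means 17 network bits, 15 host bits
Binary: 11111111111111111000000000000000
Mask: 255.255.128.0


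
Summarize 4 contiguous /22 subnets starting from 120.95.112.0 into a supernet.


Original prefix: /22
Number of subnets: 4 = 2^2
New prefix = 22 - 2 = 20
Supernet: 120.95.112.0/20


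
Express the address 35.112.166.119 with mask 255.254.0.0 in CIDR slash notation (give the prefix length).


Binary: 11111111.11111110.00000000.00000000
Count leading 1s
Prefix: /15


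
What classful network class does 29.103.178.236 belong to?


First octet: 29
Binary: 00011101
0xxxxxxx -> Class A (1-126)
Class A, default mask 255.0.0.0 (/8)


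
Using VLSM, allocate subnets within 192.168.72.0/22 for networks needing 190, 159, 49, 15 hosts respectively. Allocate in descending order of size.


190 hosts -> /24 (254 usable): 192.168.72.0/24
159 hosts -> /24 (254 usable): 192.168.73.0/24
49 hosts -> /26 (62 usable): 192.168.74.0/26
15 hosts -> /27 (30 usable): 192.168.74.64/27
Allocation: 192.168.72.0/24 (190 hosts, 254 usable); 192.168.73.0/24 (159 hosts, 254 usable); 192.168.74.0/26 (49 hosts, 62 usable); 192.168.74.64/27 (15 hosts, 30 usable)


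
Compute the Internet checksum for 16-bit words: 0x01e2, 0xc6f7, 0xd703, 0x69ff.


Sum all words (with carry folding):
+ 0x01e2 = 0x01e2
+ 0xc6f7 = 0xc8d9
+ 0xd703 = 0x9fdd
+ 0x69ff = 0x09dd
One's complement: ~0x09dd
Checksum = 0xf622


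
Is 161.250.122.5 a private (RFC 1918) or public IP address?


RFC 1918 private ranges:
  10.0.0.0/8 (10.0.0.0 - 10.255.255.255)
  172.16.0.0/12 (172.16.0.0 - 172.31.255.255)
  192.168.0.0/16 (192.168.0.0 - 192.168.255.255)
Public (not in any RFC 1918 range)


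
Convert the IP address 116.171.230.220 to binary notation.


116 = 01110100
171 = 10101011
230 = 11100110
220 = 11011100
Binary: 01110100.10101011.11100110.11011100


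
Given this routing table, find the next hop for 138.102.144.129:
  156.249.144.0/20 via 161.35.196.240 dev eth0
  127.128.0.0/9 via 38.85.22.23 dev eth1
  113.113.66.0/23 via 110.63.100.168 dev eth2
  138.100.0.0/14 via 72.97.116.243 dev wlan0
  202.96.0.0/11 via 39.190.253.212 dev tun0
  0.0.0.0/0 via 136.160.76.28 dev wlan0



Longest prefix match for 138.102.144.129:
  /20 156.249.144.0: no
  /9 127.128.0.0: no
  /23 113.113.66.0: no
  /14 138.100.0.0: MATCH
  /11 202.96.0.0: no
  /0 0.0.0.0: MATCH
Selected: next-hop 72.97.116.243 via wlan0 (matched /14)


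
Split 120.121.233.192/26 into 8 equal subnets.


New prefix = 26 + 3 = 29
Each subnet has 8 addresses
  120.121.233.192/29
  120.121.233.200/29
  120.121.233.208/29
  120.121.233.216/29
  120.121.233.224/29
  120.121.233.232/29
  120.121.233.240/29
  120.121.233.248/29
Subnets: 120.121.233.192/29, 120.121.233.200/29, 120.121.233.208/29, 120.121.233.216/29, 120.121.233.224/29, 120.121.233.232/29, 120.121.233.240/29, 120.121.233.248/29


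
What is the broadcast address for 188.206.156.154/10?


Network: 188.192.0.0/10
Host bits = 22
Set all host bits to 1:
Broadcast: 188.255.255.255


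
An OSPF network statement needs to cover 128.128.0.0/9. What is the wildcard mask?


Subnet mask: 255.128.0.0
Wildcard = 255.255.255.255 - subnet mask
255 - 255 = 0
255 - 128 = 127
255 - 0 = 255
255 - 0 = 255
Wildcard: 0.127.255.255


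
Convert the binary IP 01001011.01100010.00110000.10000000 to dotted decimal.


01001011 = 75
01100010 = 98
00110000 = 48
10000000 = 128
IP: 75.98.48.128


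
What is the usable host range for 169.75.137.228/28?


Network: 169.75.137.224
Broadcast: 169.75.137.239
First usable = network + 1
Last usable = broadcast - 1
Range: 169.75.137.225 to 169.75.137.238


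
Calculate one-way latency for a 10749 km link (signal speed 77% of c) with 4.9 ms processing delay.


Speed = 0.77 * 3e5 km/s = 231000 km/s
Propagation delay = 10749 / 231000 = 0.0465 s = 46.5325 ms
Processing delay = 4.9 ms
Total one-way latency = 51.4325 ms


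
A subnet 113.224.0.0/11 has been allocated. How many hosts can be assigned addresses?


Host bits = 32 - 11 = 21
Total addresses = 2^21 = 2097152
Usable = total - 2 (network and broadcast)
Usable hosts: 2097150


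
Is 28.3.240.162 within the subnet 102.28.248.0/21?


Subnet network: 102.28.248.0
Test IP AND mask: 28.3.240.0
No, 28.3.240.162 is not in 102.28.248.0/21


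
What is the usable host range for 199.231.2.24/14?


Network: 199.228.0.0
Broadcast: 199.231.255.255
First usable = network + 1
Last usable = broadcast - 1
Range: 199.228.0.1 to 199.231.255.254


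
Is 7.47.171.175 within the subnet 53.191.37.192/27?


Subnet network: 53.191.37.192
Test IP AND mask: 7.47.171.160
No, 7.47.171.175 is not in 53.191.37.192/27


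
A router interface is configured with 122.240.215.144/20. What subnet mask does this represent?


/20 means 20 network bits, 12 host bits
Binary: 11111111111111111111000000000000
Mask: 255.255.240.0


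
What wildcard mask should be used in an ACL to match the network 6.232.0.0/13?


Subnet mask: 255.248.0.0
Wildcard = 255.255.255.255 - subnet mask
255 - 255 = 0
255 - 248 = 7
255 - 0 = 255
255 - 0 = 255
Wildcard: 0.7.255.255


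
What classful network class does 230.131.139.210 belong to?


First octet: 230
Binary: 11100110
1110xxxx -> Class D (224-239)
Class D (multicast), default mask N/A


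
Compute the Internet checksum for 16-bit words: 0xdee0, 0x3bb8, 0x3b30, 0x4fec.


Sum all words (with carry folding):
+ 0xdee0 = 0xdee0
+ 0x3bb8 = 0x1a99
+ 0x3b30 = 0x55c9
+ 0x4fec = 0xa5b5
One's complement: ~0xa5b5
Checksum = 0x5a4a
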